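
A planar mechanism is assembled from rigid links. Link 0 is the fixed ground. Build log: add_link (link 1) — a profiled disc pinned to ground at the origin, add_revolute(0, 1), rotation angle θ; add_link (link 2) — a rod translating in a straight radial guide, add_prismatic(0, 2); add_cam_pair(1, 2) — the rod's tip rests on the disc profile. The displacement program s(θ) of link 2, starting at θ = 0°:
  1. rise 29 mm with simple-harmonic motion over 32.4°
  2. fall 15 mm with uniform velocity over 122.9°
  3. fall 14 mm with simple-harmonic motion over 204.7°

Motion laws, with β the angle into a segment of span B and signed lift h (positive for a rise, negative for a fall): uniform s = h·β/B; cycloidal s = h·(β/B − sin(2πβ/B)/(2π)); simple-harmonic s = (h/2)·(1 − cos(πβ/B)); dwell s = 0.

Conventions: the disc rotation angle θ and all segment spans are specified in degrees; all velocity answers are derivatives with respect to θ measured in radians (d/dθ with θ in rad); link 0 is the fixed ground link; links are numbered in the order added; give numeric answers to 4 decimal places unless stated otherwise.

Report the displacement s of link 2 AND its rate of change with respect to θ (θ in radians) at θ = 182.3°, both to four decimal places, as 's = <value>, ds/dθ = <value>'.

seg 1 [0°–32.4°] simple-harmonic, h=29: full span → s += 29 → s = 29.0000
seg 2 [32.4°–155.3°] uniform, h=-15: full span → s += -15 → s = 14.0000
seg 3 [155.3°–360°] simple-harmonic, h=-14: θ=182.3° here. β=27, B=204.7. -14/2·(1 − cos(π·0.1319)) = -0.5924 → s = 13.4076
velocity in seg [155.3°–360°] (simple-harmonic), θ in radians: β = 27° = 0.4712 rad, B = 204.7° = 3.5727 rad; ds/dθ = (πh/(2B)) sin(πβ/B) = (π·(-14)/(2·3.5727)) sin(π·0.1319) = -2.478266 mm/rad

s = 13.4076, ds/dθ = -2.4783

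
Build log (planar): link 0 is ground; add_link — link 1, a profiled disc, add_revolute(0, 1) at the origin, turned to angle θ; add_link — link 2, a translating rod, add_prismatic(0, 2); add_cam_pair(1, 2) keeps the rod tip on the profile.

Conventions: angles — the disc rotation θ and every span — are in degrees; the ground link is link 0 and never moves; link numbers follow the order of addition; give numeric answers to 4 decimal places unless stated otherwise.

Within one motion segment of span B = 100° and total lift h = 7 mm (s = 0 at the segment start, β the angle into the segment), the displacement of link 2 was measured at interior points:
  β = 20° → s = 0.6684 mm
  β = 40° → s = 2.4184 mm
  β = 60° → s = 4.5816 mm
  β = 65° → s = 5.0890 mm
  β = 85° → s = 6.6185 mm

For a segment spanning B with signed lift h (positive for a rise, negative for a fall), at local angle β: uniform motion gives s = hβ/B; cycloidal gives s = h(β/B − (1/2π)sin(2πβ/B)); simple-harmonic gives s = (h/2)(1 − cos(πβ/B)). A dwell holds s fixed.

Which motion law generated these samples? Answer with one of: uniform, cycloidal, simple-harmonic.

candidates at β/B = r: uniform s = h·r (linear in β); cycloidal s = h·(r − sin(2πr)/(2π)); simple-harmonic s = (h/2)(1 − cos(πr))
β=20°: printed 0.6684 | uniform 1.4000, cycloidal 0.3404, simple-harmonic 0.6684
β=40°: printed 2.4184 | uniform 2.8000, cycloidal 2.1452, simple-harmonic 2.4184
β=60°: printed 4.5816 | uniform 4.2000, cycloidal 4.8548, simple-harmonic 4.5816
β=65°: printed 5.0890 | uniform 4.5500, cycloidal 5.4513, simple-harmonic 5.0890
β=85°: printed 6.6185 | uniform 5.9500, cycloidal 6.8513, simple-harmonic 6.6185
only one law matches every sample → simple-harmonic

simple-harmonic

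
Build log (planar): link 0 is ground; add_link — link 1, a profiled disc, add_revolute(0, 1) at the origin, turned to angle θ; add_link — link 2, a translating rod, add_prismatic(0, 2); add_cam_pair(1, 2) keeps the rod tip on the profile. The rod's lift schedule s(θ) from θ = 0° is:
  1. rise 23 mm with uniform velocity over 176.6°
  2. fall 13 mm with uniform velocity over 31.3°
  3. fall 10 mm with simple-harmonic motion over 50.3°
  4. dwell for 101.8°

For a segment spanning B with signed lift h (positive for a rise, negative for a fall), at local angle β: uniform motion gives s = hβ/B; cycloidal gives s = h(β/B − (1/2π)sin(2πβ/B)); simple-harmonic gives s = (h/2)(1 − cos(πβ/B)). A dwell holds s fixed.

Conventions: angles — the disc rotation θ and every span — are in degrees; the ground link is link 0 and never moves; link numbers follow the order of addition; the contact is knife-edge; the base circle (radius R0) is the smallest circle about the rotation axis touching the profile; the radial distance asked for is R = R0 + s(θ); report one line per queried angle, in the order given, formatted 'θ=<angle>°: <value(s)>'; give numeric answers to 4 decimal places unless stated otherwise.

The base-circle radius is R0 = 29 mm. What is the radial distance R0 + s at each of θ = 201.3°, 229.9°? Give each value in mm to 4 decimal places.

seg 1 [0°–176.6°] uniform, h=23: full span → s += 23 → s = 23.0000
seg 2 [176.6°–207.9°] uniform, h=-13: θ=201.3° here. β=24.7, B=31.3. -13·24.7/31.3 = -10.2588 → s = 12.7412
seg 2 [176.6°–207.9°] uniform, h=-13: full span → s += -13 → s = 10.0000
seg 3 [207.9°–258.2°] simple-harmonic, h=-10: θ=229.9° here. β=22, B=50.3. -10/2·(1 − cos(π·0.4374)) = -4.0226 → s = 5.9774
θ=201.3°: R = R0 + s = 29 + 12.7412 = 41.7412
θ=229.9°: R = R0 + s = 29 + 5.9774 = 34.9774

θ=201.3°: 41.7412
θ=229.9°: 34.9774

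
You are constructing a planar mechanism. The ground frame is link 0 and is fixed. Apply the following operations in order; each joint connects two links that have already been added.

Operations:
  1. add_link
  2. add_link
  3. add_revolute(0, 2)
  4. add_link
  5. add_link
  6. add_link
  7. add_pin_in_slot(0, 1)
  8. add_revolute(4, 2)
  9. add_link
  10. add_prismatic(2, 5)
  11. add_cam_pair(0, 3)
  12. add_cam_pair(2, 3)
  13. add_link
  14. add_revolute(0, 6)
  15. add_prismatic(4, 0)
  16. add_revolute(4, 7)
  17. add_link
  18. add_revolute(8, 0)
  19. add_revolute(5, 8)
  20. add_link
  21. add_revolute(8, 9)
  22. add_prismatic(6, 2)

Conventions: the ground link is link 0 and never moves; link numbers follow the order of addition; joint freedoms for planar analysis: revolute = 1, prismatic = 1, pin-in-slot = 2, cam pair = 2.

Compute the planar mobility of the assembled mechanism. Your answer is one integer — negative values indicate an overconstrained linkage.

(L,J1,J2)=(1,0,0); link0 fixed
link1: (2,0,0)
link2: (3,0,0)
R 0-2 [J1]: (3,1,0)
link3: (4,1,0)
link4: (5,1,0)
link5: (6,1,0)
PS 0-1 [J2]: (6,1,1)
R 4-2 [J1]: (6,2,1)
link6: (7,2,1)
P 2-5 [J1]: (7,3,1)
C 0-3 [J2]: (7,3,2)
C 2-3 [J2]: (7,3,3)
link7: (8,3,3)
R 0-6 [J1]: (8,4,3)
P 4-0 [J1]: (8,5,3)
R 4-7 [J1]: (8,6,3)
link8: (9,6,3)
R 8-0 [J1]: (9,7,3)
R 5-8 [J1]: (9,8,3)
link9: (10,8,3)
R 8-9 [J1]: (10,9,3)
P 6-2 [J1]: (10,10,3)
Grübler: 3·9 − 2·10 − 3 = 4

M = 4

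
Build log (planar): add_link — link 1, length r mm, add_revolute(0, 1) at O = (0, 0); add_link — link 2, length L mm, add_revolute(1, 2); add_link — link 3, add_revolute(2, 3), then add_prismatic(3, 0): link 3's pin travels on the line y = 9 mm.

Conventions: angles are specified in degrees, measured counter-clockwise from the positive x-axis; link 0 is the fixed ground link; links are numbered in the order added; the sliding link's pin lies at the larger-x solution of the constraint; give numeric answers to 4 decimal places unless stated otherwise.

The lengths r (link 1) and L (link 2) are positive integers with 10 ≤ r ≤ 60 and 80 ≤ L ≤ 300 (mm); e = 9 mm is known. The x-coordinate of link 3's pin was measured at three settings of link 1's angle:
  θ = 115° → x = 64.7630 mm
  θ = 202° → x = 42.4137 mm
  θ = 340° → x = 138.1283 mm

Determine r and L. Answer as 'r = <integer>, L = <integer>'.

constraint per measurement: (x − r cos θ)² + (r sin θ − e)² = L²
subtracting the θ₁ and θ₂ equations cancels the r² and L² terms:
r = (x₁² − x₂²) / (2[(x₁cos θ₁ + e sin θ₁) − (x₂cos θ₂ + e sin θ₂)]) = 51.0002 → r = 51
L² = (x₁ − r cos θ₁)² + (r sin θ₁ − e)² = 8835.9983 → L = 94.0000 → L = 94
check at θ₃=340°: x = 138.1283 (printed 138.1283) ✓

r = 51, L = 94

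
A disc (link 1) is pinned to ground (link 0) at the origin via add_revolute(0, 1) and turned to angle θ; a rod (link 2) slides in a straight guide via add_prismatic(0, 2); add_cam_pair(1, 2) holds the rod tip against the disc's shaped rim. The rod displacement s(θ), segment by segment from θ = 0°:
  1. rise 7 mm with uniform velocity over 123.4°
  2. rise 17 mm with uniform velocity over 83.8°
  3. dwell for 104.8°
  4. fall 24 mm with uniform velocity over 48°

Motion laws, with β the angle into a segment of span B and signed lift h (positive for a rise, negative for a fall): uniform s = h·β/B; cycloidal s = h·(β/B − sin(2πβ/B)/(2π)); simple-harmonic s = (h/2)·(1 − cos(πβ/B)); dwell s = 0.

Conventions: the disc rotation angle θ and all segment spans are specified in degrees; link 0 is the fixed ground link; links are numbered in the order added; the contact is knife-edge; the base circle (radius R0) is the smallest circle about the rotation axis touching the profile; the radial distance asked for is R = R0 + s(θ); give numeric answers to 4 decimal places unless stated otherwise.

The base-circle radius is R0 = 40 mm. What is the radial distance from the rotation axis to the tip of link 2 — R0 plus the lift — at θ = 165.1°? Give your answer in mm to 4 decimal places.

segment 1 (0° to 123.4°, uniform, h = 7) is passed completely: s = 0.0000 + (7) = 7.0000
θ = 165.1° falls in segment 2 (123.4° to 207.2°, uniform, h = 17): β = 165.1 − 123.4 = 41.7°, B = 83.8°; Δs = 17·41.7/83.8 = 8.4594; s = 7.0000 + 8.4594 = 15.4594
R = R0 + s = 40 + 15.4594 = 55.4594

55.4594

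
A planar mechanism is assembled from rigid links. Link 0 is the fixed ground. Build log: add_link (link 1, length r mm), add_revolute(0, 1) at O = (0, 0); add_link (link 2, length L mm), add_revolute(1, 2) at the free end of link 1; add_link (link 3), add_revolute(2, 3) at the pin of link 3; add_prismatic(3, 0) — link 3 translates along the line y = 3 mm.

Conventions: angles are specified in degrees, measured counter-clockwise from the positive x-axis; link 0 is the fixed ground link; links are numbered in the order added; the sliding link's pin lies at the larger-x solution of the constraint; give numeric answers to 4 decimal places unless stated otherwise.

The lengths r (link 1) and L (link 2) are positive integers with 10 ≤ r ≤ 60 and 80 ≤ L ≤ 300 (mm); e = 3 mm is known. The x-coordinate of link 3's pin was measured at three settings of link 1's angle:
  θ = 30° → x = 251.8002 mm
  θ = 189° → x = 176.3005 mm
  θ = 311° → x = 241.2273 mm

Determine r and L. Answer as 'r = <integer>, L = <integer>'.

constraint per measurement: (x − r cos θ)² + (r sin θ − e)² = L²
subtracting the θ₁ and θ₂ equations cancels the r² and L² terms:
r = (x₁² − x₂²) / (2[(x₁cos θ₁ + e sin θ₁) − (x₂cos θ₂ + e sin θ₂)]) = 41.0000 → r = 41
L² = (x₁ − r cos θ₁)² + (r sin θ₁ − e)² = 47088.9804 → L = 217.0000 → L = 217
check at θ₃=311°: x = 241.2273 (printed 241.2273) ✓

r = 41, L = 217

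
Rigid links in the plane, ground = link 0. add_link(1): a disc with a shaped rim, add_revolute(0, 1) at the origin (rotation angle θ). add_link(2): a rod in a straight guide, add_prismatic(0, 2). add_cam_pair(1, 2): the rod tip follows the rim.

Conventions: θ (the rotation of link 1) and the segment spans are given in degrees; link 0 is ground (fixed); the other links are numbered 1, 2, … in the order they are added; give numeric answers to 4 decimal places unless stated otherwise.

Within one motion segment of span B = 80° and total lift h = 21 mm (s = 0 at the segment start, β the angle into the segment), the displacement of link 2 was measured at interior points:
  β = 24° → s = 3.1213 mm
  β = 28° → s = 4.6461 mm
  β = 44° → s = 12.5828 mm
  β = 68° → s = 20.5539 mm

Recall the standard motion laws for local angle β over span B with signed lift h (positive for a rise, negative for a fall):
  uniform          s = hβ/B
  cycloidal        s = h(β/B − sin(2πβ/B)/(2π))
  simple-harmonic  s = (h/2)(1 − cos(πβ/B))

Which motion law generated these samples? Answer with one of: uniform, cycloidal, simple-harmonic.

candidates at β/B = r: uniform s = h·r (linear in β); cycloidal s = h·(r − sin(2πr)/(2π)); simple-harmonic s = (h/2)(1 − cos(πr))
β=24°: printed 3.1213 | uniform 6.3000, cycloidal 3.1213, simple-harmonic 4.3283
β=28°: printed 4.6461 | uniform 7.3500, cycloidal 4.6461, simple-harmonic 5.7331
β=44°: printed 12.5828 | uniform 11.5500, cycloidal 12.5828, simple-harmonic 12.1426
β=68°: printed 20.5539 | uniform 17.8500, cycloidal 20.5539, simple-harmonic 19.8556
only one law matches every sample → cycloidal

cycloidal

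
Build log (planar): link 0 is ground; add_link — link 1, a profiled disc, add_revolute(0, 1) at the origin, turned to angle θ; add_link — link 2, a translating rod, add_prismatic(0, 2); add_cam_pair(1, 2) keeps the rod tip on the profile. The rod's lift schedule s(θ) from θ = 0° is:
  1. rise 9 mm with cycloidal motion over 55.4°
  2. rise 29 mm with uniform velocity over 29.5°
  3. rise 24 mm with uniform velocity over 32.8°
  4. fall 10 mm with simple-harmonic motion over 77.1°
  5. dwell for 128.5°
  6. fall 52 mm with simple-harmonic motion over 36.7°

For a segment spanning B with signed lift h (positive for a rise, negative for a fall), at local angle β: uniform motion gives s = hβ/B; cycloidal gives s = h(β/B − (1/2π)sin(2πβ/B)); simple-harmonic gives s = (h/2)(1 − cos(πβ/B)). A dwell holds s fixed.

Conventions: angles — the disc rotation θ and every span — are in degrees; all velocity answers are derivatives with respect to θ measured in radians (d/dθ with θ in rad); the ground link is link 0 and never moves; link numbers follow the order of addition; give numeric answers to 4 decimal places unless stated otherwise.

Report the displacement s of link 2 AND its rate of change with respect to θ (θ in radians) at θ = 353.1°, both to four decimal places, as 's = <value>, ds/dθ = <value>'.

seg 1 [0°–55.4°] cycloidal, h=9: full span → s += 9 → s = 9.0000
seg 2 [55.4°–84.9°] uniform, h=29: full span → s += 29 → s = 38.0000
seg 3 [84.9°–117.7°] uniform, h=24: full span → s += 24 → s = 62.0000
seg 4 [117.7°–194.8°] simple-harmonic, h=-10: full span → s += -10 → s = 52.0000
seg 5 [194.8°–323.3°] dwell: s stays 52.0000
seg 6 [323.3°–360°] simple-harmonic, h=-52: θ=353.1° here. β=29.8, B=36.7. -52/2·(1 − cos(π·0.8120)) = -47.5950 → s = 4.4050
velocity in seg [323.3°–360°] (simple-harmonic), θ in radians: β = 29.8° = 0.5201 rad, B = 36.7° = 0.6405 rad; ds/dθ = (πh/(2B)) sin(πβ/B) = (π·(-52)/(2·0.6405)) sin(π·0.8120) = -71.016648 mm/rad

s = 4.4050, ds/dθ = -71.0166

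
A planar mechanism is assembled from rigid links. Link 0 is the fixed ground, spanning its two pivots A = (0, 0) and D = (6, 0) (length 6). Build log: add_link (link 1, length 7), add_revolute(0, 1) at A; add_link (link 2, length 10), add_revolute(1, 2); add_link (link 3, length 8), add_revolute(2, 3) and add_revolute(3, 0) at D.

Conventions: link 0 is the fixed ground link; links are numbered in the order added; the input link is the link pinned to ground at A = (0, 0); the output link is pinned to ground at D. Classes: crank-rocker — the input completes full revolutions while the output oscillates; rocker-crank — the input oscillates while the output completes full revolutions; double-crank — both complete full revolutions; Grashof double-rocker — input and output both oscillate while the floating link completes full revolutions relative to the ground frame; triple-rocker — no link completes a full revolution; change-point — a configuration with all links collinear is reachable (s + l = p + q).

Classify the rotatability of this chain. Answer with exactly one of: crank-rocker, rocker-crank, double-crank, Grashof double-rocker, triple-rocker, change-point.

lengths: ground=6, input=7, coupler=10, output=8
sorted: s=6 (shortest), l=10 (longest), p+q=15
s + l = 16 vs p + q = 15
s + l > p + q → non-Grashof → no link fully rotates → triple-rocker

triple-rocker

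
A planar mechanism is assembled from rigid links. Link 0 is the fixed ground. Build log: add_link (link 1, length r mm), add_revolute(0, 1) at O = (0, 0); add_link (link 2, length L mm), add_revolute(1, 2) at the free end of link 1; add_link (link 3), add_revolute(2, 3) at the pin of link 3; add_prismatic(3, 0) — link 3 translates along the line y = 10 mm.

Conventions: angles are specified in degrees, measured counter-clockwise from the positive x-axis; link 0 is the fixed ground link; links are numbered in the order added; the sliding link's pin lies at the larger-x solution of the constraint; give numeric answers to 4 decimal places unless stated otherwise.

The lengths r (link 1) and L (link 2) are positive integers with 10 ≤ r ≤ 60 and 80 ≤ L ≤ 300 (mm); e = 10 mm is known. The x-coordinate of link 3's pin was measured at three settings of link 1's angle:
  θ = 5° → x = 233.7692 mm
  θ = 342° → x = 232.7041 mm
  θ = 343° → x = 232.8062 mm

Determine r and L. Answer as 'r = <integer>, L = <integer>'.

constraint per measurement: (x − r cos θ)² + (r sin θ − e)² = L²
subtracting the θ₁ and θ₂ equations cancels the r² and L² terms:
r = (x₁² − x₂²) / (2[(x₁cos θ₁ + e sin θ₁) − (x₂cos θ₂ + e sin θ₂)]) = 15.9996 → r = 16
L² = (x₁ − r cos θ₁)² + (r sin θ₁ − e)² = 47524.0006 → L = 218.0000 → L = 218
check at θ₃=343°: x = 232.8062 (printed 232.8062) ✓

r = 16, L = 218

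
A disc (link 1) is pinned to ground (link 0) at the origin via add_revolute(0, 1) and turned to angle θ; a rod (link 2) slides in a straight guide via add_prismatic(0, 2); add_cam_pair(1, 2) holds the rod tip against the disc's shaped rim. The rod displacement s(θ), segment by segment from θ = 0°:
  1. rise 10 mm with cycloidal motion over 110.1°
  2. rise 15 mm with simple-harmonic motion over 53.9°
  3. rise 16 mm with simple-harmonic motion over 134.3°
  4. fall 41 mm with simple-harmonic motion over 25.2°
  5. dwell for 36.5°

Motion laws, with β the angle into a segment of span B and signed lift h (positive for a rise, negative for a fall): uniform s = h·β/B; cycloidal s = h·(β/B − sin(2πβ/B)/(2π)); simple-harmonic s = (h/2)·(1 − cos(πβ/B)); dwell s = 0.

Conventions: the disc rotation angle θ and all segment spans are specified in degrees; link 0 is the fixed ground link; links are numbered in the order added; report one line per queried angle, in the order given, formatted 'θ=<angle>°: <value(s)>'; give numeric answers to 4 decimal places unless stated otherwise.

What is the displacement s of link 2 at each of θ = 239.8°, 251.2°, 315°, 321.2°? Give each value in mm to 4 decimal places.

segment 1 (0° to 110.1°, cycloidal, h = 10) is passed completely: s = 0.0000 + (10) = 10.0000
segment 2 (110.1° to 164°, simple-harmonic, h = 15) is passed completely: s = 10.0000 + (15) = 25.0000
θ = 239.8° falls in segment 3 (164° to 298.3°, simple-harmonic, h = 16): β = 239.8 − 164 = 75.8°, B = 134.3°; Δs = 16/2·(1 − cos(π·0.5644)) = 9.6077; s = 25.0000 + 9.6077 = 34.6077
θ = 251.2° falls in segment 3 (164° to 298.3°, simple-harmonic, h = 16): β = 251.2 − 164 = 87.2°, B = 134.3°; Δs = 16/2·(1 − cos(π·0.6493)) = 11.6161; s = 25.0000 + 11.6161 = 36.6161
segment 3 (164° to 298.3°, simple-harmonic, h = 16) is passed completely: s = 25.0000 + (16) = 41.0000
θ = 315° falls in segment 4 (298.3° to 323.5°, simple-harmonic, h = -41): β = 315 − 298.3 = 16.7°, B = 25.2°; Δs = -41/2·(1 − cos(π·0.6627)) = -30.5279; s = 41.0000 − 30.5279 = 10.4721
θ = 321.2° falls in segment 4 (298.3° to 323.5°, simple-harmonic, h = -41): β = 321.2 − 298.3 = 22.9°, B = 25.2°; Δs = -41/2·(1 − cos(π·0.9087)) = -40.1630; s = 41.0000 − 40.1630 = 0.8370

θ=239.8°: 34.6077
θ=251.2°: 36.6161
θ=315°: 10.4721
θ=321.2°: 0.8370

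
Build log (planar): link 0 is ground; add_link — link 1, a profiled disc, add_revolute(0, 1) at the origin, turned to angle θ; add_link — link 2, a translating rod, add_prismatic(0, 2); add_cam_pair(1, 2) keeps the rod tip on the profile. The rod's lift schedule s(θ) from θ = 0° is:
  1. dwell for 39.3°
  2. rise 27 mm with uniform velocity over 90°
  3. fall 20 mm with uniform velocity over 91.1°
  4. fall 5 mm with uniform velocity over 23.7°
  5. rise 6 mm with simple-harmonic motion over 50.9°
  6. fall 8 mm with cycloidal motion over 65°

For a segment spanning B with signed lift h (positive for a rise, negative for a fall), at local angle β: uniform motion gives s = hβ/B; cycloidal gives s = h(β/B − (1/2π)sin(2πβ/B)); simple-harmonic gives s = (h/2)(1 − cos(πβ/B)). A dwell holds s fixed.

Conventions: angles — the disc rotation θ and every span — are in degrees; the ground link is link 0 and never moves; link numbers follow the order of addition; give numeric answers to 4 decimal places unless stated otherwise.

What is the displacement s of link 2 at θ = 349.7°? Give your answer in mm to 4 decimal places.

seg 1 [0°–39.3°] dwell: s stays 0.0000
seg 2 [39.3°–129.3°] uniform, h=27: full span → s += 27 → s = 27.0000
seg 3 [129.3°–220.4°] uniform, h=-20: full span → s += -20 → s = 7.0000
seg 4 [220.4°–244.1°] uniform, h=-5: full span → s += -5 → s = 2.0000
seg 5 [244.1°–295°] simple-harmonic, h=6: full span → s += 6 → s = 8.0000
seg 6 [295°–360°] cycloidal, h=-8: θ=349.7° here. β=54.7, B=65. -8·(0.8415 − sin(2π·0.8415)/(2π)) = -7.8007 → s = 0.1993

0.1993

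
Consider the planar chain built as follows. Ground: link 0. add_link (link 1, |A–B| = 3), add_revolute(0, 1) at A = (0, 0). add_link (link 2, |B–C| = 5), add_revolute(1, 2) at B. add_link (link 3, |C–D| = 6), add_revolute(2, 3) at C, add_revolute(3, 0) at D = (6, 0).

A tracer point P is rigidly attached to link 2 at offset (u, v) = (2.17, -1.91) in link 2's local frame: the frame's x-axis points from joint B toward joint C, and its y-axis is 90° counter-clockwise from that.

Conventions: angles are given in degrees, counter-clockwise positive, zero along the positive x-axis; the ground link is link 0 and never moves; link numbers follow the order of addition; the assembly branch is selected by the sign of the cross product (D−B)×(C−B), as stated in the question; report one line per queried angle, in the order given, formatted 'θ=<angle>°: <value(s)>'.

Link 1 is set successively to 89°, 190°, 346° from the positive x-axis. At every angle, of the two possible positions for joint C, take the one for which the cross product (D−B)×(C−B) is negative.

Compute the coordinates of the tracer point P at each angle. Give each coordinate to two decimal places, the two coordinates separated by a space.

A=(0,0), D=(6.00,0)
θ=89°: B = A + 3.00·(cos89°, sin89°) = (0.0524, 2.9995)
θ=89°: |BD| = 6.6612
θ=89°: circle(B,5.00) ∩ circle(D,6.00): a=2.5049, h=4.3273
θ=89°:   candidates: C₊=(4.2375,5.7353) cross=28.825; C₋=(0.3404,-1.9922) cross=-28.825
θ=89°:   branch - wants cross < 0 → take C=(0.3404,-1.9922) (cross=-28.825)
θ=89°: ex = (C−B)/|BC| = (0.0576,-0.9983); ey = (0.9983,0.0576)
θ=89°: P = B + 2.17·ex + -1.91·ey = (-1.7295,0.7231)
θ=190°: B = A + 3.00·(cos190°, sin190°) = (-2.9544, -0.5209)
θ=190°: |BD| = 8.9696
θ=190°: circle(B,5.00) ∩ circle(D,6.00): a=3.8716, h=3.1640
θ=190°:   candidates: C₊=(0.7269,2.8625) cross=28.379; C₋=(1.0944,-3.4547) cross=-28.379
θ=190°:   branch - wants cross < 0 → take C=(1.0944,-3.4547) (cross=-28.379)
θ=190°: ex = (C−B)/|BC| = (0.8098,-0.5868); ey = (0.5868,0.8098)
θ=190°: P = B + 2.17·ex + -1.91·ey = (-2.3179,-3.3409)
θ=346°: B = A + 3.00·(cos346°, sin346°) = (2.9109, -0.7258)
θ=346°: |BD| = 3.1732
θ=346°: circle(B,5.00) ∩ circle(D,6.00): a=-0.1466, h=4.9978
θ=346°:   candidates: C₊=(1.6250,4.1061) cross=15.859; C₋=(3.9112,-5.6247) cross=-15.859
θ=346°:   branch - wants cross < 0 → take C=(3.9112,-5.6247) (cross=-15.859)
θ=346°: ex = (C−B)/|BC| = (0.2001,-0.9798); ey = (0.9798,0.2001)
θ=346°: P = B + 2.17·ex + -1.91·ey = (1.4736,-3.2340)

θ=89°: -1.73 0.72
θ=190°: -2.32 -3.34
θ=346°: 1.47 -3.23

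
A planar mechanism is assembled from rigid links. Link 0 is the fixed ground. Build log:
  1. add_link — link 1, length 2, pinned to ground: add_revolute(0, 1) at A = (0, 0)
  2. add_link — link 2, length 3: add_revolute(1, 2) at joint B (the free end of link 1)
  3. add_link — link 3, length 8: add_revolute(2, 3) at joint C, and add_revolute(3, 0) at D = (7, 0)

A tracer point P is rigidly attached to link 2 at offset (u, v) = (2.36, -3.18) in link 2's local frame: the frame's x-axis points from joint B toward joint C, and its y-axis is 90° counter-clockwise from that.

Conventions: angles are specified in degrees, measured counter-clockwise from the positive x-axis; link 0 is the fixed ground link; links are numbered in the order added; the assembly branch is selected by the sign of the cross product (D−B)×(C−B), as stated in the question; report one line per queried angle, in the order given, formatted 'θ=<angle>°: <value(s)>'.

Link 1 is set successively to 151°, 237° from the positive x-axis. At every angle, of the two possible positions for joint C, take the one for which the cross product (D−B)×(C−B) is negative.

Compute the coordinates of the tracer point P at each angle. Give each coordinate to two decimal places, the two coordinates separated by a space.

A=(0,0), D=(7.00,0)
θ=151°: B = A + 2.00·(cos151°, sin151°) = (-1.7492, 0.9696)
θ=151°: |BD| = 8.8028
θ=151°: circle(B,3.00) ∩ circle(D,8.00): a=1.2774, h=2.7145
θ=151°:   candidates: C₊=(-0.1806,3.5269) cross=23.895; C₋=(-0.7786,-1.8690) cross=-23.895
θ=151°:   branch - wants cross < 0 → take C=(-0.7786,-1.8690) (cross=-23.895)
θ=151°: ex = (C−B)/|BC| = (0.3235,-0.9462); ey = (0.9462,0.3235)
θ=151°: P = B + 2.36·ex + -3.18·ey = (-3.9946,-2.2923)
θ=237°: B = A + 2.00·(cos237°, sin237°) = (-1.0893, -1.6773)
θ=237°: |BD| = 8.2613
θ=237°: circle(B,3.00) ∩ circle(D,8.00): a=0.8019, h=2.8908
θ=237°:   candidates: C₊=(-0.8910,1.3161) cross=23.882; C₋=(0.2829,-4.3451) cross=-23.882
θ=237°:   branch - wants cross < 0 → take C=(0.2829,-4.3451) (cross=-23.882)
θ=237°: ex = (C−B)/|BC| = (0.4574,-0.8893); ey = (0.8893,0.4574)
θ=237°: P = B + 2.36·ex + -3.18·ey = (-2.8377,-5.2305)

θ=151°: -3.99 -2.29
θ=237°: -2.84 -5.23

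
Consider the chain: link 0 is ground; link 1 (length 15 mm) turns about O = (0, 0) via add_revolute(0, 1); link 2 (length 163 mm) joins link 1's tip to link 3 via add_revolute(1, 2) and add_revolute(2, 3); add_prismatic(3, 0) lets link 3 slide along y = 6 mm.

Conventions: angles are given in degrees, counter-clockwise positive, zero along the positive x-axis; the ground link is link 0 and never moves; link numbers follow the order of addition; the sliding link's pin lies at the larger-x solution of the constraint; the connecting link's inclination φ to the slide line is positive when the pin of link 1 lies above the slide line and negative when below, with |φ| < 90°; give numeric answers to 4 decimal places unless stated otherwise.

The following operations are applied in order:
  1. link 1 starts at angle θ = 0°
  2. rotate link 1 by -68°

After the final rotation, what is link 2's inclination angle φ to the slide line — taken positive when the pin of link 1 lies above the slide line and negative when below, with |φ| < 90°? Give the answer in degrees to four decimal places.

geometry: r = 15 mm, L = 163 mm, e = 6 mm; θ starts at 0°
rotate link 1 by -68°: θ ← 0° -68° = -68°
h = r sin θ − e = -13.907758 − 6 = -19.907758
sin φ = h / L = -19.907758 / 163 = -0.12213348
φ = arcsin(-0.12213348) = -7.015248°

-7.0152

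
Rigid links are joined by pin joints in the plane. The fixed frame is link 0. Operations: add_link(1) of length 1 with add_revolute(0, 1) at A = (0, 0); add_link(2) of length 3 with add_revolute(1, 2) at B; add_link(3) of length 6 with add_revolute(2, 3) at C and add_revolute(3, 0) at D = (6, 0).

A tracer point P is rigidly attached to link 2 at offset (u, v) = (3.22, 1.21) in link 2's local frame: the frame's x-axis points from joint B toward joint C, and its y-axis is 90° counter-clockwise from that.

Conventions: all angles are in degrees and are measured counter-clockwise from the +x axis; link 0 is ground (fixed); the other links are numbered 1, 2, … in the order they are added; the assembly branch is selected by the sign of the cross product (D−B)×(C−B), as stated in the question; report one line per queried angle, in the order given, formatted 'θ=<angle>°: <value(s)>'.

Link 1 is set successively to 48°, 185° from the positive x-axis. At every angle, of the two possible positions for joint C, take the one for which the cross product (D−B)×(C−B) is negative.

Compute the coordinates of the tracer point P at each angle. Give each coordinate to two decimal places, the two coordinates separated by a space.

A=(0,0), D=(6.00,0)
θ=48°: B = A + 1.00·(cos48°, sin48°) = (0.6691, 0.7431)
θ=48°: |BD| = 5.3824
θ=48°: circle(B,3.00) ∩ circle(D,6.00): a=0.1830, h=2.9944
θ=48°:   candidates: C₊=(1.2639,3.6836) cross=16.117; C₋=(0.4370,-2.2479) cross=-16.117
θ=48°:   branch - wants cross < 0 → take C=(0.4370,-2.2479) (cross=-16.117)
θ=48°: ex = (C−B)/|BC| = (-0.0774,-0.9970); ey = (0.9970,-0.0774)
θ=48°: P = B + 3.22·ex + 1.21·ey = (1.6263,-2.5608)
θ=185°: B = A + 1.00·(cos185°, sin185°) = (-0.9962, -0.0872)
θ=185°: |BD| = 6.9967
θ=185°: circle(B,3.00) ∩ circle(D,6.00): a=1.5689, h=2.5571
θ=185°:   candidates: C₊=(0.5407,2.4892) cross=17.891; C₋=(0.6044,-2.6245) cross=-17.891
θ=185°:   branch - wants cross < 0 → take C=(0.6044,-2.6245) (cross=-17.891)
θ=185°: ex = (C−B)/|BC| = (0.5335,-0.8458); ey = (0.8458,0.5335)
θ=185°: P = B + 3.22·ex + 1.21·ey = (1.7452,-2.1650)

θ=48°: 1.63 -2.56
θ=185°: 1.75 -2.16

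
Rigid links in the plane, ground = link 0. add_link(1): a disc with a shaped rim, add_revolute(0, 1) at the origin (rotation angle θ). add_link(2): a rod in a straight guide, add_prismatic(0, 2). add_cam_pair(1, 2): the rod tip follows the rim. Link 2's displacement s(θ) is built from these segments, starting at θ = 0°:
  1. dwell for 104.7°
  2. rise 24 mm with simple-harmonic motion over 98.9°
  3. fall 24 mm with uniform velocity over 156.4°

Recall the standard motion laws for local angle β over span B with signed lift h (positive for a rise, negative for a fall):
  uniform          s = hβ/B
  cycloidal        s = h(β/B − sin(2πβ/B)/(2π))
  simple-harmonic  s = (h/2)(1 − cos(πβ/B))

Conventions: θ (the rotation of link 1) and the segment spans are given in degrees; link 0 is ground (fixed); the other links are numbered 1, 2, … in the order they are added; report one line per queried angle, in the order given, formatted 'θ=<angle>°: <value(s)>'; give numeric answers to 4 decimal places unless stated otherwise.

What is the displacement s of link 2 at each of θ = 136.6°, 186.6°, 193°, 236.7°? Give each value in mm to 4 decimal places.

segment 1 (0° to 104.7°, dwell): s unchanged at 0.0000
θ = 136.6° falls in segment 2 (104.7° to 203.6°, simple-harmonic, h = 24): β = 136.6 − 104.7 = 31.9°, B = 98.9°; Δs = 24/2·(1 − cos(π·0.3225)) = 5.6514; s = 0.0000 + 5.6514 = 5.6514
θ = 186.6° falls in segment 2 (104.7° to 203.6°, simple-harmonic, h = 24): β = 186.6 − 104.7 = 81.9°, B = 98.9°; Δs = 24/2·(1 − cos(π·0.8281)) = 22.2924; s = 0.0000 + 22.2924 = 22.2924
θ = 193° falls in segment 2 (104.7° to 203.6°, simple-harmonic, h = 24): β = 193 − 104.7 = 88.3°, B = 98.9°; Δs = 24/2·(1 − cos(π·0.8928)) = 23.3262; s = 0.0000 + 23.3262 = 23.3262
segment 2 (104.7° to 203.6°, simple-harmonic, h = 24) is passed completely: s = 0.0000 + (24) = 24.0000
θ = 236.7° falls in segment 3 (203.6° to 360°, uniform, h = -24): β = 236.7 − 203.6 = 33.1°, B = 156.4°; Δs = -24·33.1/156.4 = -5.0793; s = 24.0000 − 5.0793 = 18.9207

θ=136.6°: 5.6514
θ=186.6°: 22.2924
θ=193°: 23.3262
θ=236.7°: 18.9207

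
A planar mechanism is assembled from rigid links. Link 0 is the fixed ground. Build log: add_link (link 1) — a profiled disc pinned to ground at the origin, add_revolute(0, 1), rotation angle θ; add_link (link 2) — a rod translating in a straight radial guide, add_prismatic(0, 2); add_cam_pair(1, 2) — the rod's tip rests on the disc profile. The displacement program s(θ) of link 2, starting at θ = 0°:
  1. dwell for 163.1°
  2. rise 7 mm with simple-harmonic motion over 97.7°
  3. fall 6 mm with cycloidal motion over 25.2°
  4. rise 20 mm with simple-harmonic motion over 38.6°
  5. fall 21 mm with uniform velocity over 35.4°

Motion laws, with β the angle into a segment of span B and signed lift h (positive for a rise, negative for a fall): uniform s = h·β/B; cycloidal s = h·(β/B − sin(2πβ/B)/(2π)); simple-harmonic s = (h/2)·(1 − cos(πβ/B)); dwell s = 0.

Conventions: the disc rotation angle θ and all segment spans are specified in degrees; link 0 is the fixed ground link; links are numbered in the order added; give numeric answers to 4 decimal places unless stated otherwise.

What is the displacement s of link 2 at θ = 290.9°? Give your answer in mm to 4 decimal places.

seg 1 [0°–163.1°] dwell: s stays 0.0000
seg 2 [163.1°–260.8°] simple-harmonic, h=7: full span → s += 7 → s = 7.0000
seg 3 [260.8°–286°] cycloidal, h=-6: full span → s += -6 → s = 1.0000
seg 4 [286°–324.6°] simple-harmonic, h=20: θ=290.9° here. β=4.9, B=38.6. 20/2·(1 − cos(π·0.1269)) = 0.7847 → s = 1.7847

1.7847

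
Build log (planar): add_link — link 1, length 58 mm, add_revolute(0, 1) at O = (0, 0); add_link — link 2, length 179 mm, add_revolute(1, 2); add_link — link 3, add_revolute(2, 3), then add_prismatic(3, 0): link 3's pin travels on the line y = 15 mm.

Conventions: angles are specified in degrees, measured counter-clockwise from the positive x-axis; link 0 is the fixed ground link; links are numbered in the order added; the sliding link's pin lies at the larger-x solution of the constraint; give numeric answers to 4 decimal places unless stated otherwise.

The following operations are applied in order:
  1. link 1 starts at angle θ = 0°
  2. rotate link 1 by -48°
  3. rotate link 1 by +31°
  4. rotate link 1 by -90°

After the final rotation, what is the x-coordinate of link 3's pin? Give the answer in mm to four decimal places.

geometry: r = 58 mm, L = 179 mm, e = 15 mm; θ starts at 0°
rotate link 1 by -48°: θ ← 0° -48° = -48°
rotate link 1 by +31°: θ ← -48° +31° = -17°
rotate link 1 by -90°: θ ← -17° -90° = -107°
crank pin P = (r cos θ, r sin θ) = (-16.957559, -55.465676)
h = r sin θ − e = -55.465676 − 15 = -70.465676
x = r cos θ + √(L² − h²) = -16.957559 + 164.546615 = 147.589056

147.5891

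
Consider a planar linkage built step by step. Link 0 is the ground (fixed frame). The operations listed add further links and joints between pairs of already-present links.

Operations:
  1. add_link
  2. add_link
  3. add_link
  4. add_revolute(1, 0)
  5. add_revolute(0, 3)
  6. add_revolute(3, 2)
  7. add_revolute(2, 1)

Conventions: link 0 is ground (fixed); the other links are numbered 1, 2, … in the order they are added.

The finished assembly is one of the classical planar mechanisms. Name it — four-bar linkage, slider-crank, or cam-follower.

links: 4 (incl. ground); joints: 4 revolute, 0 prismatic, 0 higher (cam) pair, forming one closed loop
4 links in a single 4R loop → four-bar linkage

four-bar linkage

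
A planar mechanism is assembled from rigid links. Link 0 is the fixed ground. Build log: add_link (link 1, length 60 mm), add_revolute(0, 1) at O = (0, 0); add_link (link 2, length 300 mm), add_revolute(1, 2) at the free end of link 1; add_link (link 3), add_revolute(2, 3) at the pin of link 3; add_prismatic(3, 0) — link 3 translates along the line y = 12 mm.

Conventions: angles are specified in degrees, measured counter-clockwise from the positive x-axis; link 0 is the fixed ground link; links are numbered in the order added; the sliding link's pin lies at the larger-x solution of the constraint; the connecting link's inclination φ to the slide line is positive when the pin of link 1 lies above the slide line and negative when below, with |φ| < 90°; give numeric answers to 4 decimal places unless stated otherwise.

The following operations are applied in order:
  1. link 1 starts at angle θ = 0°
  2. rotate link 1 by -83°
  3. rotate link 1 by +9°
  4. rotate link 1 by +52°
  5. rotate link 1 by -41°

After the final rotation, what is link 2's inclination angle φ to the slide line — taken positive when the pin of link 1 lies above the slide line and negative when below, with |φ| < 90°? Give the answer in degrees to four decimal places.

geometry: r = 60 mm, L = 300 mm, e = 12 mm; θ starts at 0°
rotate link 1 by -83°: θ ← 0° -83° = -83°
rotate link 1 by +9°: θ ← -83° +9° = -74°
rotate link 1 by +52°: θ ← -74° +52° = -22°
rotate link 1 by -41°: θ ← -22° -41° = -63°
h = r sin θ − e = -53.460391 − 12 = -65.460391
sin φ = h / L = -65.460391 / 300 = -0.21820130
φ = arcsin(-0.21820130) = -12.603409°

-12.6034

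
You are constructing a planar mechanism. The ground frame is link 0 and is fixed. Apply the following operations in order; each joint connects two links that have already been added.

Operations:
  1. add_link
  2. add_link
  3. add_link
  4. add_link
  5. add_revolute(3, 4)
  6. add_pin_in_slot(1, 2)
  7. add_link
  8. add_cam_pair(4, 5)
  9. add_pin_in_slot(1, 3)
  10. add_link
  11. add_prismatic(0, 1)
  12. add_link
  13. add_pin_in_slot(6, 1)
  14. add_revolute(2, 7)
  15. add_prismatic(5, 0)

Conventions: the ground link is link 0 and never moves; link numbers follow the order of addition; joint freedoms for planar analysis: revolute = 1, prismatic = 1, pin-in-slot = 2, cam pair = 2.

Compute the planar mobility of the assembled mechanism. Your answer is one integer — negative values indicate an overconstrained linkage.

(L,J1,J2)=(1,0,0); link0 fixed
link1: (2,0,0)
link2: (3,0,0)
link3: (4,0,0)
link4: (5,0,0)
R 3-4 [J1]: (5,1,0)
PS 1-2 [J2]: (5,1,1)
link5: (6,1,1)
C 4-5 [J2]: (6,1,2)
PS 1-3 [J2]: (6,1,3)
link6: (7,1,3)
P 0-1 [J1]: (7,2,3)
link7: (8,2,3)
PS 6-1 [J2]: (8,2,4)
R 2-7 [J1]: (8,3,4)
P 5-0 [J1]: (8,4,4)
Grübler: 3·7 − 2·4 − 4 = 9

M = 9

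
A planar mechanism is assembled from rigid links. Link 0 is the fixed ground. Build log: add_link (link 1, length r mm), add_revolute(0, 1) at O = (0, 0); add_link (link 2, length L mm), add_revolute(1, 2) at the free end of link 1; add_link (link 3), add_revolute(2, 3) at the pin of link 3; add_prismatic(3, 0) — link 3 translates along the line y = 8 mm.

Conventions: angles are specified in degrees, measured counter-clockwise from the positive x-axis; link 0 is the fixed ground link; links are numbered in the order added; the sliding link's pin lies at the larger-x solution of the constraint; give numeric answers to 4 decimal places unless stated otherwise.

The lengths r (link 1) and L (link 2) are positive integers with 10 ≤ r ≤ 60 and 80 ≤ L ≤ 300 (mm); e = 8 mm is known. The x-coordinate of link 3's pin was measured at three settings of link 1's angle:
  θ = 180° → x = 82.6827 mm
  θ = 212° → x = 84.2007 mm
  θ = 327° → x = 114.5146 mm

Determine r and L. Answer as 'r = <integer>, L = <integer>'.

constraint per measurement: (x − r cos θ)² + (r sin θ − e)² = L²
subtracting the θ₁ and θ₂ equations cancels the r² and L² terms:
r = (x₁² − x₂²) / (2[(x₁cos θ₁ + e sin θ₁) − (x₂cos θ₂ + e sin θ₂)]) = 17.9995 → r = 18
L² = (x₁ − r cos θ₁)² + (r sin θ₁ − e)² = 10201.0061 → L = 101.0000 → L = 101
check at θ₃=327°: x = 114.5146 (printed 114.5146) ✓

r = 18, L = 101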